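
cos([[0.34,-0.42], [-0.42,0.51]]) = [[0.86, 0.17], [0.17, 0.79]]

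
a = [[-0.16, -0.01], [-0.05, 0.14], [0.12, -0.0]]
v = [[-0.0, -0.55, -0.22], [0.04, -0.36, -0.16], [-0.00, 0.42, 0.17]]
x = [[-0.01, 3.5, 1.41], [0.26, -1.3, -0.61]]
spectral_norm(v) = 0.84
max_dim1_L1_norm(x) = 4.92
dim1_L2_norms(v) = [0.59, 0.4, 0.45]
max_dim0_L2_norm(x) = 3.73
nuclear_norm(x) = 4.29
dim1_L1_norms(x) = [4.92, 2.17]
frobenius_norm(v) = 0.84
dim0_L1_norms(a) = [0.33, 0.15]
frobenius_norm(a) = 0.25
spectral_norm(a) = 0.21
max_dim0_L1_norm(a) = 0.33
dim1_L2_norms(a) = [0.16, 0.15, 0.12]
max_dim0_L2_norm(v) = 0.78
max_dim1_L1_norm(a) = 0.19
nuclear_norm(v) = 0.88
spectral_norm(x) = 4.04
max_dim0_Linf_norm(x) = 3.5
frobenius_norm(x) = 4.05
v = a @ x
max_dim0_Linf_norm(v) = 0.55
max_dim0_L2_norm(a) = 0.21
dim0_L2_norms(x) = [0.26, 3.73, 1.54]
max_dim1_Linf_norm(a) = 0.16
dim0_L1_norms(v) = [0.04, 1.33, 0.55]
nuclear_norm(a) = 0.35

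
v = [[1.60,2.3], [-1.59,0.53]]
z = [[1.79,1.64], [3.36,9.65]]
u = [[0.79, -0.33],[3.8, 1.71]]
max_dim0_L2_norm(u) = 3.88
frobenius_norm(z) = 10.50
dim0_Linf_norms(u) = [3.8, 1.71]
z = u @ v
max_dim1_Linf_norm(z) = 9.65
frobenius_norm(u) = 4.25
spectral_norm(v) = 2.86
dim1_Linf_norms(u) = [0.79, 3.8]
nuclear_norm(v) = 4.43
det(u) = 2.60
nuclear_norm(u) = 4.83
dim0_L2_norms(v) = [2.26, 2.36]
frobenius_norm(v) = 3.26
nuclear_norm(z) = 11.57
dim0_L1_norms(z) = [5.15, 11.29]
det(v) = 4.51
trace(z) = 11.44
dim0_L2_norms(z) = [3.81, 9.79]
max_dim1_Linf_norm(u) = 3.8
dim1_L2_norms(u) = [0.86, 4.17]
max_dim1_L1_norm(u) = 5.51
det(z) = 11.76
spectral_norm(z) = 10.44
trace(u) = 2.50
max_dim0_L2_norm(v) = 2.36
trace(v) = 2.13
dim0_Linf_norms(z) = [3.36, 9.65]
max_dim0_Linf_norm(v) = 2.3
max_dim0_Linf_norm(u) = 3.8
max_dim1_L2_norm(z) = 10.22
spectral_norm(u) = 4.21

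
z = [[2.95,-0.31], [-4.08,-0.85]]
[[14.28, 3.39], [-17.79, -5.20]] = z @[[4.68,  1.19], [-1.54,  0.4]]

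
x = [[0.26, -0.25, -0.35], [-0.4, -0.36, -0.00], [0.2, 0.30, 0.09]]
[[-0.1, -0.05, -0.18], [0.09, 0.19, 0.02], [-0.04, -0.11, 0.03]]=x @[[-0.12, -0.44, -0.11],[-0.12, -0.04, 0.07],[0.27, -0.16, 0.37]]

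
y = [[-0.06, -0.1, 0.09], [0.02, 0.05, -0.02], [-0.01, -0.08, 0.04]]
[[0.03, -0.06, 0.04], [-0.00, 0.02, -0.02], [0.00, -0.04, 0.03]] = y @ [[-0.31, -0.06, -0.11], [0.14, 0.27, -0.37], [0.28, -0.36, -0.08]]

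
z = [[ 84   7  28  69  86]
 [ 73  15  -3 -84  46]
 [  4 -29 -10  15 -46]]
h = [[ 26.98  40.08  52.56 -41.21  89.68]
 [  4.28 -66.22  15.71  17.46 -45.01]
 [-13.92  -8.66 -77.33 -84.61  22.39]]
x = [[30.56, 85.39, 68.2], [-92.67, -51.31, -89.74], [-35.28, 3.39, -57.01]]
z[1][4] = 46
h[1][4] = -45.01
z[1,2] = -3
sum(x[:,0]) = -97.39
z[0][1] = 7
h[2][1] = -8.66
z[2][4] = -46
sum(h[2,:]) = -162.13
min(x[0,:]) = 30.56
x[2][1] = 3.39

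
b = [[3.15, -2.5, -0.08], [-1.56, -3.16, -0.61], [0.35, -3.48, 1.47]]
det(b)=-27.041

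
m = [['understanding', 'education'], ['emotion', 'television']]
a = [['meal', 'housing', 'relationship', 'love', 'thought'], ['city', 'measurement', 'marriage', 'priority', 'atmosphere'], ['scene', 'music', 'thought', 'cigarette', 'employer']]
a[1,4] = 'atmosphere'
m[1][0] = 'emotion'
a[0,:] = ['meal', 'housing', 'relationship', 'love', 'thought']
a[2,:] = ['scene', 'music', 'thought', 'cigarette', 'employer']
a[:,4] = ['thought', 'atmosphere', 'employer']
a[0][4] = 'thought'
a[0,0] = 'meal'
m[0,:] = ['understanding', 'education']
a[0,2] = 'relationship'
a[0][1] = 'housing'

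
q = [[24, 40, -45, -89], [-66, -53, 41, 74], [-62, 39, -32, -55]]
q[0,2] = -45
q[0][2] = -45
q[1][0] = -66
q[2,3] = -55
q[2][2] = -32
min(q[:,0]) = -66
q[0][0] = 24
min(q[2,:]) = -62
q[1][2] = 41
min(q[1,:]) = -66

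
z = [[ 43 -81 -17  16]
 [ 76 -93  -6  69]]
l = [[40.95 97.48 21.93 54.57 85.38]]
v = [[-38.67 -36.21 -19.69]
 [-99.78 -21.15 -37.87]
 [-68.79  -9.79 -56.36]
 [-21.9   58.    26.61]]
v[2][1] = -9.79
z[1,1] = -93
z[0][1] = -81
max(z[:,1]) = -81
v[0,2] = -19.69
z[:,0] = [43, 76]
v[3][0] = -21.9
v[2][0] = -68.79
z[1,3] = 69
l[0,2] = 21.93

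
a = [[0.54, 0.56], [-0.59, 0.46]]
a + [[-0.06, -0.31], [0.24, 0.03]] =[[0.48, 0.25],  [-0.35, 0.49]]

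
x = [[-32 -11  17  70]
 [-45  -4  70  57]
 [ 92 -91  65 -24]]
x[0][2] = 17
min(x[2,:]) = -91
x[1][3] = 57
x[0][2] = 17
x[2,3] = -24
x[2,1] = -91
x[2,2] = 65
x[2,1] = -91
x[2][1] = -91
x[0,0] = -32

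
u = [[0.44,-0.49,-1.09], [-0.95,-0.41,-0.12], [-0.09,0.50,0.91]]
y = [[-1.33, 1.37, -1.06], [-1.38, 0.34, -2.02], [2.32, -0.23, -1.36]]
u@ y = [[-2.44,0.69,2.01], [1.55,-1.41,2.0], [1.54,-0.16,-2.15]]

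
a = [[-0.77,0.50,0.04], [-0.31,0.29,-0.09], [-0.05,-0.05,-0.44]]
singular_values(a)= [1.01, 0.45, 0.08]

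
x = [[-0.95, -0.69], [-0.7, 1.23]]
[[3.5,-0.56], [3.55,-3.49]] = x @ [[-4.09, 1.87], [0.56, -1.77]]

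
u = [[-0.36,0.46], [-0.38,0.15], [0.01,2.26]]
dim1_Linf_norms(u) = [0.46, 0.38, 2.26]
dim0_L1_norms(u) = [0.75, 2.87]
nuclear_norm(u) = 2.83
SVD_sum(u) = [[-0.02, 0.47], [-0.01, 0.16], [-0.09, 2.26]] + [[-0.34, -0.01], [-0.37, -0.01], [0.10, 0.00]]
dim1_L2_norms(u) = [0.58, 0.41, 2.26]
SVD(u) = [[0.20, 0.66], [0.07, 0.72], [0.98, -0.19]] @ diag([2.312916130430916, 0.5159641204507122]) @ [[-0.04, 1.00], [-1.0, -0.04]]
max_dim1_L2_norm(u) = 2.26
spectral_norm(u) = 2.31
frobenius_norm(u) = 2.37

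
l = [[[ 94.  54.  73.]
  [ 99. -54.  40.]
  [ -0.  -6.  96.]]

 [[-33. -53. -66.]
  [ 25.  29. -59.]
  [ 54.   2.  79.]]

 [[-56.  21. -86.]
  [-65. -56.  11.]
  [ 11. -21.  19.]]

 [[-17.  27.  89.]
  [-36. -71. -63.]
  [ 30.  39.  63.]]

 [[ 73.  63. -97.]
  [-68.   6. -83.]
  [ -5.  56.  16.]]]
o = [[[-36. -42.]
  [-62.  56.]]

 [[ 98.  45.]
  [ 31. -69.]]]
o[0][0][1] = -42.0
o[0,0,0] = -36.0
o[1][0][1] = 45.0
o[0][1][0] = -62.0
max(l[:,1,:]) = 99.0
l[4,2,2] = 16.0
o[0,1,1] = 56.0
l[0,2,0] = -0.0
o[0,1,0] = -62.0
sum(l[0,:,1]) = -6.0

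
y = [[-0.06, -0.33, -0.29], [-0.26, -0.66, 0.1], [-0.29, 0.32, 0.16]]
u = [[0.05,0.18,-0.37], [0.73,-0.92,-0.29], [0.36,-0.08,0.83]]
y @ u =[[-0.35, 0.32, -0.12], [-0.46, 0.55, 0.37], [0.28, -0.36, 0.15]]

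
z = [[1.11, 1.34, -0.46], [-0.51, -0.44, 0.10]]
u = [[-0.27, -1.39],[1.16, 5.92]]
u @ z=[[0.41, 0.25, -0.01], [-1.73, -1.05, 0.06]]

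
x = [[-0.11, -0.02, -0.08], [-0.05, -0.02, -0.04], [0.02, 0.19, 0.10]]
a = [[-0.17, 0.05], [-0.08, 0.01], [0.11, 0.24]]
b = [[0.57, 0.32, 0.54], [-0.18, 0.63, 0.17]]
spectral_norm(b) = 0.91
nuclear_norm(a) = 0.46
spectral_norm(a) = 0.27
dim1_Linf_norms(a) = [0.17, 0.08, 0.24]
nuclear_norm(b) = 1.50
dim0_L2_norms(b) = [0.6, 0.71, 0.57]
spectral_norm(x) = 0.23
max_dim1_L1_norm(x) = 0.31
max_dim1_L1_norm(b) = 1.43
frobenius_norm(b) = 1.08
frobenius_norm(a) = 0.33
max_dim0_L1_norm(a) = 0.36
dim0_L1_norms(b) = [0.75, 0.95, 0.71]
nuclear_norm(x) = 0.36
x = a @ b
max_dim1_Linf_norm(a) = 0.24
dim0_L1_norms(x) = [0.18, 0.23, 0.22]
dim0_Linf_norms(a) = [0.17, 0.24]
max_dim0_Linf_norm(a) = 0.24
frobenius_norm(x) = 0.26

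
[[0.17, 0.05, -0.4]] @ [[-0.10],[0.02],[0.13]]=[[-0.07]]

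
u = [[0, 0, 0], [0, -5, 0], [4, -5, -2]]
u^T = [[0, 0, 4], [0, -5, -5], [0, 0, -2]]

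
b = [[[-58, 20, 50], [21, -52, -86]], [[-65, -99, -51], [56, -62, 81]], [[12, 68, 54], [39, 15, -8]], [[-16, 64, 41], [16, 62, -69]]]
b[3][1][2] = -69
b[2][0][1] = 68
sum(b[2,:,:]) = 180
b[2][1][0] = 39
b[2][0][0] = 12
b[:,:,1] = [[20, -52], [-99, -62], [68, 15], [64, 62]]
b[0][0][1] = 20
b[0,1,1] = -52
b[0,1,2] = -86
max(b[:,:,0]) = 56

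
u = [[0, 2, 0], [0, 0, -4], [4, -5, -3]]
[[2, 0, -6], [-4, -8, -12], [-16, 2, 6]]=u @ [[-2, 2, 0], [1, 0, -3], [1, 2, 3]]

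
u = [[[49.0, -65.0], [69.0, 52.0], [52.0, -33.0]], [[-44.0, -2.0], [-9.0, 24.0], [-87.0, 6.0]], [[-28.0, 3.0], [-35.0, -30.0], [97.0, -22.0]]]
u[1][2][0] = -87.0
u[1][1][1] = 24.0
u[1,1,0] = -9.0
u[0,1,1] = 52.0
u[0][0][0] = 49.0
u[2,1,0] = -35.0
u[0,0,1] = -65.0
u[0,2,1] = -33.0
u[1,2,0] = -87.0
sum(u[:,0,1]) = -64.0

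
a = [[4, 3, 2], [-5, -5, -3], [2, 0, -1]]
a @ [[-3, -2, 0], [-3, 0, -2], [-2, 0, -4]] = [[-25, -8, -14], [36, 10, 22], [-4, -4, 4]]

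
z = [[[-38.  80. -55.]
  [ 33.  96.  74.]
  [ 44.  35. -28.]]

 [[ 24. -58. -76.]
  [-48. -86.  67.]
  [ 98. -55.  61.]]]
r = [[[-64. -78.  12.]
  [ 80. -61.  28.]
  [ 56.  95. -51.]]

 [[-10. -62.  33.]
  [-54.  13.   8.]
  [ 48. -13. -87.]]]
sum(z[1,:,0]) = 74.0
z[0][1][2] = 74.0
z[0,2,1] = 35.0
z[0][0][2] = -55.0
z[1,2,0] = 98.0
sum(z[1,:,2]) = 52.0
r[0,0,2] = 12.0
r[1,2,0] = 48.0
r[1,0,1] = -62.0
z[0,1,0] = 33.0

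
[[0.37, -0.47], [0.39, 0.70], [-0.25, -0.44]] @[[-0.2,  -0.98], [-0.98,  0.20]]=[[0.39, -0.46], [-0.76, -0.24], [0.48, 0.16]]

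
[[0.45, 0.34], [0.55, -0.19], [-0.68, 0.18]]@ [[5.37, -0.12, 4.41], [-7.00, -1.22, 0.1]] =[[0.04,-0.47,2.02], [4.28,0.17,2.41], [-4.91,-0.14,-2.98]]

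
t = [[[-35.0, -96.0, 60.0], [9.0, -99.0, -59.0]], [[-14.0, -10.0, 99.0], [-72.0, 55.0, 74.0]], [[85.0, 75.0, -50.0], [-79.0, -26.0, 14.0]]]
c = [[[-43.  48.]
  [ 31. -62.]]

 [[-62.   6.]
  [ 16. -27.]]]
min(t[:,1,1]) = -99.0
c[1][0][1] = 6.0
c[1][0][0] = -62.0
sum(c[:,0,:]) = -51.0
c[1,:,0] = [-62.0, 16.0]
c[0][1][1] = -62.0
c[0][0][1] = 48.0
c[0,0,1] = 48.0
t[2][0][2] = -50.0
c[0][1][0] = 31.0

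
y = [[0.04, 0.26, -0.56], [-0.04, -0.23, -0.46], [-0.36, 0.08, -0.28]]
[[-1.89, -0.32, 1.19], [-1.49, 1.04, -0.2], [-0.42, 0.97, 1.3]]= y @ [[-1.39, -2.64, -2.24],[0.09, -2.52, 3.04],[3.32, -0.78, -0.88]]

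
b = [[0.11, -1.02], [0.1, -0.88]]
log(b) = [[-5.72+3.14j, 6.36-0.00j],[-0.62+0.00j, 0.46+3.14j]]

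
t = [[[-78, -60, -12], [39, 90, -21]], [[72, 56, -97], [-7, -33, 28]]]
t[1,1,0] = -7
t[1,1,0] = -7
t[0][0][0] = -78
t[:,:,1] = [[-60, 90], [56, -33]]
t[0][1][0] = 39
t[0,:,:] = [[-78, -60, -12], [39, 90, -21]]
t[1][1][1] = -33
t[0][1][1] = 90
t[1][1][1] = -33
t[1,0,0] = 72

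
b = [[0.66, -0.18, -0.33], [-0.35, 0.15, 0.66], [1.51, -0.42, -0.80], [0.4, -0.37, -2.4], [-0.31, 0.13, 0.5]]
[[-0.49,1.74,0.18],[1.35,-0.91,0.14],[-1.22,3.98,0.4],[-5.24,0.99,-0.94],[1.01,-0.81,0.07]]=b @ [[0.44, 2.70, -0.02], [0.25, 0.24, -2.48], [2.22, -0.0, 0.77]]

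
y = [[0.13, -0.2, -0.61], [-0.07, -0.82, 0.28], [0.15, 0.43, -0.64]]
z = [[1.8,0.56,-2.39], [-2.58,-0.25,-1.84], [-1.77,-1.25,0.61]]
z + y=[[1.93,0.36,-3.0], [-2.65,-1.07,-1.56], [-1.62,-0.82,-0.03]]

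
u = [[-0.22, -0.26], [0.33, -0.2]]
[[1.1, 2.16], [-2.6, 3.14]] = u@ [[-6.89, 2.96],[1.61, -10.81]]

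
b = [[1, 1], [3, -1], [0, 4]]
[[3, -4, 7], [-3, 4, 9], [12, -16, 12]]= b@ [[0, 0, 4], [3, -4, 3]]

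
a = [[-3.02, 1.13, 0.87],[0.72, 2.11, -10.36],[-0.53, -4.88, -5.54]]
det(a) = 196.612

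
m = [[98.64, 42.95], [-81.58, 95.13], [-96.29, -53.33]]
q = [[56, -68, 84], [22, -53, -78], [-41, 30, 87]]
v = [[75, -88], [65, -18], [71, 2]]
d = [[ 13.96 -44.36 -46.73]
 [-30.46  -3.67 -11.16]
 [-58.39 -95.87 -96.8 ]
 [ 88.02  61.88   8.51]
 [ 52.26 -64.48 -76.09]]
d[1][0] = -30.46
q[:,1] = [-68, -53, 30]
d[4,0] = 52.26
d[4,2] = -76.09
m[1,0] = -81.58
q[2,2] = 87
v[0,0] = 75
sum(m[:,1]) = 84.74999999999999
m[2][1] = -53.33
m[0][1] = 42.95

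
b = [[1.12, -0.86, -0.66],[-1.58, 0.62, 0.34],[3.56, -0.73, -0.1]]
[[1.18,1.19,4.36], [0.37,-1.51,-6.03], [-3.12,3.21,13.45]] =b@[[-1.07, 0.96, 3.69], [-0.55, 0.38, -0.46], [-2.89, -0.67, 0.26]]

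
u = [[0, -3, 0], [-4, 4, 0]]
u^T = [[0, -4], [-3, 4], [0, 0]]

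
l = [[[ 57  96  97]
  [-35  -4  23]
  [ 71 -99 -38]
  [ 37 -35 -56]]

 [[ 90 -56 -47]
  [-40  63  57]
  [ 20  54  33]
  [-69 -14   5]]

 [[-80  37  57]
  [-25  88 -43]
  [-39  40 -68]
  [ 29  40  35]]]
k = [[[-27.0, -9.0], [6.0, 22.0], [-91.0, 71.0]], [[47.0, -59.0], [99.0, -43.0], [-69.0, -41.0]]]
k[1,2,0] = -69.0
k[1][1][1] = -43.0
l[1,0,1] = -56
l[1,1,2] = 57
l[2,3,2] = 35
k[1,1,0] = 99.0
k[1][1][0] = 99.0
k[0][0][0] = -27.0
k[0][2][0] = -91.0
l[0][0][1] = 96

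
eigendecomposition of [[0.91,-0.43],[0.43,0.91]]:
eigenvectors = [[(0.71+0j), 0.71-0.00j], [0.00-0.71j, 0.71j]]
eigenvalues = [(0.91+0.43j), (0.91-0.43j)]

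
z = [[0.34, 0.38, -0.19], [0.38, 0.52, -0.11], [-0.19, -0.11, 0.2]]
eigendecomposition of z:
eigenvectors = [[0.62, 0.76, -0.21],  [0.73, -0.45, 0.51],  [-0.29, 0.46, 0.84]]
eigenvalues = [0.88, -0.0, 0.18]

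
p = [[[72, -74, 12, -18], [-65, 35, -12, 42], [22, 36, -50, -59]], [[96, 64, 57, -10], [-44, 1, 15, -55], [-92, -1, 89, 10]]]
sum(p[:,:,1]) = 61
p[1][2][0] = -92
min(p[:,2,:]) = -92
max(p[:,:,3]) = 42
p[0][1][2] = -12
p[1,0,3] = -10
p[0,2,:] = [22, 36, -50, -59]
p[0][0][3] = -18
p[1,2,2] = 89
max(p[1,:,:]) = 96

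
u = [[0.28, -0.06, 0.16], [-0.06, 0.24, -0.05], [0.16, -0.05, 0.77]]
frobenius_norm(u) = 0.89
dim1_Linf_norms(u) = [0.28, 0.24, 0.77]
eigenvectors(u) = [[-0.29,0.7,-0.65], [0.11,0.7,0.7], [-0.95,-0.13,0.28]]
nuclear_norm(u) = 1.29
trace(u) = 1.29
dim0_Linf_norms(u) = [0.28, 0.24, 0.77]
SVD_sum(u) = [[0.07, -0.03, 0.23], [-0.03, 0.01, -0.09], [0.23, -0.09, 0.74]] + [[0.12, -0.13, -0.05], [-0.13, 0.14, 0.05], [-0.05, 0.05, 0.02]] + [[0.09,0.09,-0.02],  [0.09,0.09,-0.02],  [-0.02,-0.02,0.00]]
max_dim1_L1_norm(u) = 0.98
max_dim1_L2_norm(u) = 0.79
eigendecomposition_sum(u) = [[0.07, -0.03, 0.23], [-0.03, 0.01, -0.09], [0.23, -0.09, 0.74]] + [[0.09, 0.09, -0.02], [0.09, 0.09, -0.02], [-0.02, -0.02, 0.00]] + [[0.12, -0.13, -0.05],[-0.13, 0.14, 0.05],[-0.05, 0.05, 0.02]]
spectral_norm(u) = 0.82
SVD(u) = [[-0.29, -0.65, 0.70], [0.11, 0.7, 0.70], [-0.95, 0.28, -0.13]] @ diag([0.8248886559597693, 0.27553487682563904, 0.1895764672145917]) @ [[-0.29, 0.11, -0.95],  [-0.65, 0.70, 0.28],  [0.70, 0.70, -0.13]]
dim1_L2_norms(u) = [0.33, 0.25, 0.79]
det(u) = 0.04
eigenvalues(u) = [0.82, 0.19, 0.28]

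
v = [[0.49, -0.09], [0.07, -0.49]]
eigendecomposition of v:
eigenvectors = [[1.0, 0.09], [0.07, 1.00]]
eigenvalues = [0.48, -0.48]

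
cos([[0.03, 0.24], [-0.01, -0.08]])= [[1.0, 0.01], [-0.00, 1.00]]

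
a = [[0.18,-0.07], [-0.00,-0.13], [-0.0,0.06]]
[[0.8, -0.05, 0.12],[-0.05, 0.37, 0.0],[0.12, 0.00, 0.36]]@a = [[0.14, -0.04], [-0.01, -0.04], [0.02, 0.01]]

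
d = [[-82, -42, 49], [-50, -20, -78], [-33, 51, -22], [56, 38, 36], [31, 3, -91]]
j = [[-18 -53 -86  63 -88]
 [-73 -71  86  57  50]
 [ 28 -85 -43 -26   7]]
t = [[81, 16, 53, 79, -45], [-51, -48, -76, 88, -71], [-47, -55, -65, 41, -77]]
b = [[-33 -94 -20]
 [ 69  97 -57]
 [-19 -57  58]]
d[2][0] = -33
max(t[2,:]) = 41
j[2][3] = -26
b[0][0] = -33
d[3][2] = 36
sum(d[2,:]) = -4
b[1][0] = 69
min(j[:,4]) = -88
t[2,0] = -47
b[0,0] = -33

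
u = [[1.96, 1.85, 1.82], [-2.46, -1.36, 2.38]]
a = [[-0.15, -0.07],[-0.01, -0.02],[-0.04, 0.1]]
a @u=[[-0.12,-0.18,-0.44], [0.03,0.01,-0.07], [-0.32,-0.21,0.17]]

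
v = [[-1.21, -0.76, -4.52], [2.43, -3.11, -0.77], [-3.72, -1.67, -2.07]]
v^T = [[-1.21, 2.43, -3.72], [-0.76, -3.11, -1.67], [-4.52, -0.77, -2.07]]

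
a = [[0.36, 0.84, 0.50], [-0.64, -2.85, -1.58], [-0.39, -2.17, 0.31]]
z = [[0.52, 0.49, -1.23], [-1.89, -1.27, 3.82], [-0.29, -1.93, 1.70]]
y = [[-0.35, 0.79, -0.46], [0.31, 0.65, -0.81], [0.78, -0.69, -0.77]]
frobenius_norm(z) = 5.34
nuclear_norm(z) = 6.53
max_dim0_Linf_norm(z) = 3.82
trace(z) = 0.95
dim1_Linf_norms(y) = [0.79, 0.81, 0.78]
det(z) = -0.29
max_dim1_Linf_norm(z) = 3.82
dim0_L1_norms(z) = [2.7, 3.69, 6.75]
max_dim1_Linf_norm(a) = 2.85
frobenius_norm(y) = 1.95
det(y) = 0.39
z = a @ y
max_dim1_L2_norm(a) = 3.32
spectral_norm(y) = 1.38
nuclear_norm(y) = 2.95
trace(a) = -2.18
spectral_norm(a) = 3.96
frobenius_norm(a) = 4.13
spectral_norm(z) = 5.18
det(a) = -0.73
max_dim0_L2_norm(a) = 3.68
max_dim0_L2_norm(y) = 1.23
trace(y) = -0.47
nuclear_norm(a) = 5.28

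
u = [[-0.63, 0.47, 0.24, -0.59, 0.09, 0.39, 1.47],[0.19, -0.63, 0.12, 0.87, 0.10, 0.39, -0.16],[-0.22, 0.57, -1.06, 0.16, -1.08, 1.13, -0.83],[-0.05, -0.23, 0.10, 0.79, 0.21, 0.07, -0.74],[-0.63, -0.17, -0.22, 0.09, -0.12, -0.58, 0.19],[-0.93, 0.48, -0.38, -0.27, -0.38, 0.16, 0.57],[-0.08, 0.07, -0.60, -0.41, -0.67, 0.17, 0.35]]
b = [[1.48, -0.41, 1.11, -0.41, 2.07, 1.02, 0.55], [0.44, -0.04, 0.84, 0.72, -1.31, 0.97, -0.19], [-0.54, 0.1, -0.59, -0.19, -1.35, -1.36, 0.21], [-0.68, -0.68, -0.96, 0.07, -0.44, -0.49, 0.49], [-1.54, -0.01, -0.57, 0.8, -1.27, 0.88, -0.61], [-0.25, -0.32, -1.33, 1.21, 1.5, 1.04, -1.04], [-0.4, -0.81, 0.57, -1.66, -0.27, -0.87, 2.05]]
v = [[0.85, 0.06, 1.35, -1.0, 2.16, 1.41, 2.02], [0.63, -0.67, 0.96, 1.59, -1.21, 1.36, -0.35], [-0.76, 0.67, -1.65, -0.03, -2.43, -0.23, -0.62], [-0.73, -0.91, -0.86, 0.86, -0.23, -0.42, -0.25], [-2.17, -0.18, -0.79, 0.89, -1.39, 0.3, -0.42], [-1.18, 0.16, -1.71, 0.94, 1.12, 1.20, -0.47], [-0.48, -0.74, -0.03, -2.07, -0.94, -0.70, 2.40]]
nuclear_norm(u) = 7.69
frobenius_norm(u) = 3.81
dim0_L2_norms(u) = [1.32, 1.12, 1.33, 1.42, 1.36, 1.41, 1.98]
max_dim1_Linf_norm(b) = 2.07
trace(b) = 2.74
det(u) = 0.00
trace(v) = 1.60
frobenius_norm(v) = 8.00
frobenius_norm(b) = 6.58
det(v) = -34.14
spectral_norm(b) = 4.17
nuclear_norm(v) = 17.61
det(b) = 0.00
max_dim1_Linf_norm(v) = 2.43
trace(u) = -1.14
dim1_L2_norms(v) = [3.78, 2.78, 3.18, 1.77, 2.89, 2.85, 3.49]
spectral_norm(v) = 5.45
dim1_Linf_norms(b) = [2.07, 1.31, 1.36, 0.96, 1.54, 1.5, 2.05]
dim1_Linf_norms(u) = [1.47, 0.87, 1.13, 0.79, 0.63, 0.93, 0.67]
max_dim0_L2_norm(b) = 3.46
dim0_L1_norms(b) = [5.33, 2.37, 5.97, 5.06, 8.21, 6.63, 5.14]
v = b + u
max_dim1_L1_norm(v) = 8.85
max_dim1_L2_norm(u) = 2.16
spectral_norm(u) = 2.51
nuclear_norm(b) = 13.24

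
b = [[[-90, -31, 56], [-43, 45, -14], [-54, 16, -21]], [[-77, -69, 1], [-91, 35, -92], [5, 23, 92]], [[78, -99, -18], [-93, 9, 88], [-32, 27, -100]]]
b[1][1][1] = 35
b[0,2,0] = -54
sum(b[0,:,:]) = -136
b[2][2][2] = -100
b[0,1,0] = -43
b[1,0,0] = -77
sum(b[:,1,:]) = -156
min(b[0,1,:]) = -43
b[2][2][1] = 27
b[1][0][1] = -69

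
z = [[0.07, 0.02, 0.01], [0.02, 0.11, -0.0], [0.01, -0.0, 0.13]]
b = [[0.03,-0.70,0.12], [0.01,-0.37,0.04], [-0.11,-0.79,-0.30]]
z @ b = [[0.0, -0.06, 0.01], [0.0, -0.05, 0.01], [-0.01, -0.11, -0.04]]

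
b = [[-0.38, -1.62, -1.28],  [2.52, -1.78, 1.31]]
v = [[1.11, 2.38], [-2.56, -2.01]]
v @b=[[5.58, -6.03, 1.7], [-4.09, 7.72, 0.64]]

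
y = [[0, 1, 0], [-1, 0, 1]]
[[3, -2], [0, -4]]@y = [[2, 3, -2], [4, 0, -4]]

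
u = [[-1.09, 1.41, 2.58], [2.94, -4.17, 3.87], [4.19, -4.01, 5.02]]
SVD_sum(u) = [[0.15, -0.17, 0.19], [3.24, -3.65, 4.1], [3.89, -4.38, 4.92]] + [[-1.18, 1.63, 2.38], [0.13, -0.17, -0.26], [-0.06, 0.08, 0.12]] + [[-0.06, -0.05, 0.00], [-0.43, -0.35, 0.03], [0.36, 0.29, -0.02]]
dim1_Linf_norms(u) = [2.58, 4.17, 5.02]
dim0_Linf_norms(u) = [4.19, 4.17, 5.02]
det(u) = 22.62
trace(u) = -0.24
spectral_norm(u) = 9.96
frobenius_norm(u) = 10.47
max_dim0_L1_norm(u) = 11.47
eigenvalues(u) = [4.97, -4.09, -1.11]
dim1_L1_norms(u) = [5.08, 10.98, 13.22]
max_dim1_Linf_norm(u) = 5.02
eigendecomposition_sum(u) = [[1.35, -0.94, 2.62], [1.45, -1.0, 2.80], [2.39, -1.66, 4.62]] + [[-2.25, 3.52, -0.86], [1.60, -2.51, 0.61], [1.74, -2.72, 0.66]] + [[-0.20, -1.17, 0.82],[-0.11, -0.66, 0.46],[0.06, 0.37, -0.26]]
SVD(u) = [[0.03, -0.99, -0.11], [0.64, 0.11, -0.76], [0.77, -0.05, 0.64]] @ diag([9.964109749472716, 3.1421738255285026, 0.7223991629468041]) @ [[0.51, -0.57, 0.64], [0.38, -0.52, -0.76], [0.77, 0.63, -0.05]]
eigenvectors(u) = [[-0.44,-0.69,-0.84], [-0.47,0.49,-0.47], [-0.77,0.53,0.27]]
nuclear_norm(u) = 13.83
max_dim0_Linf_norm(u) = 5.02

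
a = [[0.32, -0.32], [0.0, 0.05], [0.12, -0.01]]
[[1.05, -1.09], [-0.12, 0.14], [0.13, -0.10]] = a @[[0.92,-0.6], [-2.35,2.81]]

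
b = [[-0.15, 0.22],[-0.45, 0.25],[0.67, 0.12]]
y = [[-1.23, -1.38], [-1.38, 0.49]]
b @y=[[-0.12, 0.31], [0.21, 0.74], [-0.99, -0.87]]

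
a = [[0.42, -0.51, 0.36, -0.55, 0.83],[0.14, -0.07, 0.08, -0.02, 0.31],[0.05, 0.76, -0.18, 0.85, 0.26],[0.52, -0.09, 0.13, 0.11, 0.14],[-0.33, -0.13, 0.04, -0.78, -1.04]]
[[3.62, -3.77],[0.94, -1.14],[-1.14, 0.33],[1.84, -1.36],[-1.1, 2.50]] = a@[[3.86, -2.21], [-0.11, 0.18], [-1.09, 0.28], [-2.13, 1.22], [1.40, -2.63]]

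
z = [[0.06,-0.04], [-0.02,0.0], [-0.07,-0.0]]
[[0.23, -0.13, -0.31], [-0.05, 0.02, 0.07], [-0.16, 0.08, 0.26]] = z @ [[2.26, -1.16, -3.73],  [-2.29, 1.63, 2.08]]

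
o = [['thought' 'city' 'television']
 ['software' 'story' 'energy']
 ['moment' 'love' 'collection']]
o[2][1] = 'love'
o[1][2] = 'energy'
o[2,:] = ['moment', 'love', 'collection']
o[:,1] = ['city', 'story', 'love']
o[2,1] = 'love'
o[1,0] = 'software'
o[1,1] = 'story'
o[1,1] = 'story'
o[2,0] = 'moment'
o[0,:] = ['thought', 'city', 'television']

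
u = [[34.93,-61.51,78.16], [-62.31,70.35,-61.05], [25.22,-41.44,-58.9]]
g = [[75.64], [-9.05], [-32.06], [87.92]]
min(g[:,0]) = -32.06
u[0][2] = 78.16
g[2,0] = -32.06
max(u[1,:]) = 70.35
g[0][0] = 75.64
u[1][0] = -62.31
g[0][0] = 75.64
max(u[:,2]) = 78.16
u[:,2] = [78.16, -61.05, -58.9]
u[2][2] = -58.9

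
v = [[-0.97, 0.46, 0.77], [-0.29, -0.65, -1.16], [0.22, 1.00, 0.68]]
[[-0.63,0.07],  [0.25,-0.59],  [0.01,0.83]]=v @ [[0.40, 0.3],  [0.22, 0.76],  [-0.44, 0.01]]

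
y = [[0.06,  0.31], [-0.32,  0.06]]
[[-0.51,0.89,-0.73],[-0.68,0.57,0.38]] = y @ [[1.74, -1.19, -1.58],[-1.99, 3.09, -2.04]]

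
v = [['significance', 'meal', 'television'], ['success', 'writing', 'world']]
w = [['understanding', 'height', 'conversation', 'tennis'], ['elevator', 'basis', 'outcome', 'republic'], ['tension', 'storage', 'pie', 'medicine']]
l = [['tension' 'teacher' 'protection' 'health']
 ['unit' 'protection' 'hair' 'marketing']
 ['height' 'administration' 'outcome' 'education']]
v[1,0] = 'success'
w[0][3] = 'tennis'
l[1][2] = 'hair'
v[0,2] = 'television'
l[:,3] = ['health', 'marketing', 'education']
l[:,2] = ['protection', 'hair', 'outcome']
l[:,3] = ['health', 'marketing', 'education']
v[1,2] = 'world'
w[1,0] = 'elevator'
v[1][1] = 'writing'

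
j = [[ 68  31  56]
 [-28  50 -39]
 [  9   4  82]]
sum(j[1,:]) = -17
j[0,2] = 56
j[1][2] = -39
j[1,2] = -39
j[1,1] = 50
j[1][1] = 50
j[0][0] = 68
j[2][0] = 9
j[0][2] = 56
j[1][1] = 50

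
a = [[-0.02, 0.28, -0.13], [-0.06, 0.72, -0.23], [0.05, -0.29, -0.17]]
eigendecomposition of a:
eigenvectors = [[0.36, 0.99, 0.25],  [0.89, 0.11, 0.24],  [-0.26, 0.1, 0.94]]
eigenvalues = [0.76, -0.0, -0.23]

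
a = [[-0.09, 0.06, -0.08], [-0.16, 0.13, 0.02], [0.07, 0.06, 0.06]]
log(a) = [[-3.44, 1.03, -1.4], [-1.98, -1.32, -0.84], [1.81, -0.19, -1.7]]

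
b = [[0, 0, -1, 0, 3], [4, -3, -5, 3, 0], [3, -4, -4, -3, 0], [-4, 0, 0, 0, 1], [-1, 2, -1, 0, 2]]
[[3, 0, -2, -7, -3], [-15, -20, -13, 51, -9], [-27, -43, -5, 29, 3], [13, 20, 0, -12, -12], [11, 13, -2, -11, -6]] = b@[[-3, -5, 0, 2, 3], [3, 4, 0, -3, 0], [0, 0, 2, -5, 3], [2, 4, -1, 3, -2], [1, 0, 0, -4, 0]]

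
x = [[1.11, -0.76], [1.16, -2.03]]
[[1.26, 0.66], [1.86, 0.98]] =x@ [[0.83, 0.44], [-0.44, -0.23]]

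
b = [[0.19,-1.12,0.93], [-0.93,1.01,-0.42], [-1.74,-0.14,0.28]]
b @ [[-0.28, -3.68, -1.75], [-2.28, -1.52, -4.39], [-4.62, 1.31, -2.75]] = [[-1.80, 2.22, 2.03], [-0.10, 1.34, -1.65], [-0.49, 6.98, 2.89]]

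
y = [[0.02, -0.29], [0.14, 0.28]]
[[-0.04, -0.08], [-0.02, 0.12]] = y@[[-0.37, 0.24],  [0.12, 0.3]]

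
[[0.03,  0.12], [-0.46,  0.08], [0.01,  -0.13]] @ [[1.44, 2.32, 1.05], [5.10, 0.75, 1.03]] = [[0.66,  0.16,  0.16], [-0.25,  -1.01,  -0.40], [-0.65,  -0.07,  -0.12]]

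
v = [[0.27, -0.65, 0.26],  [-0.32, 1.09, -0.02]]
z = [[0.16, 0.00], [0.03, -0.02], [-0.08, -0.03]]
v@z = [[0.00,  0.01], [-0.02,  -0.02]]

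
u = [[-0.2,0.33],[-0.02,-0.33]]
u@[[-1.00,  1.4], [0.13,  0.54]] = [[0.24, -0.1], [-0.02, -0.21]]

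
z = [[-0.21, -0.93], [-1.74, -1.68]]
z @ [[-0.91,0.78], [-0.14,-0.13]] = [[0.32, -0.04], [1.82, -1.14]]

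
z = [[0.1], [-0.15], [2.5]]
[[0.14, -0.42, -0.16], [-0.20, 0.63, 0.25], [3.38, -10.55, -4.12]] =z @ [[1.35,-4.22,-1.65]]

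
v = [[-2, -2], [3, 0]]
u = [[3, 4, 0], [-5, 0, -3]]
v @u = [[4, -8, 6], [9, 12, 0]]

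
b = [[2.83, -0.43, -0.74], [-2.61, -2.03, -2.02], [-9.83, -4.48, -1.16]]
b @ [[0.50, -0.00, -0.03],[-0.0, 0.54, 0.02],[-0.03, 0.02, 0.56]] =[[1.44, -0.25, -0.51], [-1.24, -1.14, -1.09], [-4.88, -2.44, -0.44]]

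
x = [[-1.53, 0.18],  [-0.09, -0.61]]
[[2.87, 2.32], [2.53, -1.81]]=x @ [[-2.32, -1.15], [-3.80, 3.13]]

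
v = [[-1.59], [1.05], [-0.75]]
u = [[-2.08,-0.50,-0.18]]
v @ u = [[3.31, 0.80, 0.29], [-2.18, -0.52, -0.19], [1.56, 0.38, 0.14]]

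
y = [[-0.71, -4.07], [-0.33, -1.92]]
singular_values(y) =[4.57, 0.0]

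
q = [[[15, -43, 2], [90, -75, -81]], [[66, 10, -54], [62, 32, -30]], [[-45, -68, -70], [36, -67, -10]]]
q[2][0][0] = -45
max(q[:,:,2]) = 2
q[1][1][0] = 62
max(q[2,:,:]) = 36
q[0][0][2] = 2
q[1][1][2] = -30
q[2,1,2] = -10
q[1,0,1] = 10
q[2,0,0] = -45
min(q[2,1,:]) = -67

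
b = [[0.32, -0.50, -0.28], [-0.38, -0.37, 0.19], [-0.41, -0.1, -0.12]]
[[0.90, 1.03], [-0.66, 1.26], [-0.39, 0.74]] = b@[[1.37,-1.07],[-0.24,-2.51],[-1.22,-0.42]]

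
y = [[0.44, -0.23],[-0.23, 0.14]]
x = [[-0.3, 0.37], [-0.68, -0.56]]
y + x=[[0.14, 0.14], [-0.91, -0.42]]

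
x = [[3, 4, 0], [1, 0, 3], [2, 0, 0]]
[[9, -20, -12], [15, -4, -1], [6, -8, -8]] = x@[[3, -4, -4], [0, -2, 0], [4, 0, 1]]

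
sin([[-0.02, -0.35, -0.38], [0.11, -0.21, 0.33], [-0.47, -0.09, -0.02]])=[[-0.03, -0.34, -0.38], [0.10, -0.22, 0.32], [-0.46, -0.08, -0.03]]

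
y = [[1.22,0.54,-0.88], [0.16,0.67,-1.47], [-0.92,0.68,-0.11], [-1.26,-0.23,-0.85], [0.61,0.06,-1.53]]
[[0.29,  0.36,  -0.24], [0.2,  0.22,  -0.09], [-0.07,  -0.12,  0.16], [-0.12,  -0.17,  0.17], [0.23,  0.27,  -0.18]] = y @ [[0.14, 0.19, -0.17],[0.07, 0.07, 0.02],[-0.09, -0.1, 0.05]]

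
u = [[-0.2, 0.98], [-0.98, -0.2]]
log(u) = [[0.00,  1.77],[-1.77,  0.0]]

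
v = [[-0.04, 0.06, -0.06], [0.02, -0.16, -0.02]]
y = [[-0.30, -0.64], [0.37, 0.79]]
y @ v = [[-0.00, 0.08, 0.03], [0.0, -0.10, -0.04]]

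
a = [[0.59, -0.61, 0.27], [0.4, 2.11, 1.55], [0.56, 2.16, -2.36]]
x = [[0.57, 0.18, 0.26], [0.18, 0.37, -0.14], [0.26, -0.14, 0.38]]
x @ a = [[0.55, 0.59, -0.18], [0.18, 0.37, 0.95], [0.31, 0.37, -1.04]]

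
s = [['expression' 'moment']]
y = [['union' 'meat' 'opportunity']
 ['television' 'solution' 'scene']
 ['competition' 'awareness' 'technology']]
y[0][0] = 'union'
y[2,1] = 'awareness'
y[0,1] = 'meat'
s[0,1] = 'moment'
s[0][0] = 'expression'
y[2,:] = ['competition', 'awareness', 'technology']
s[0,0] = 'expression'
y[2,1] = 'awareness'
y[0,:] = ['union', 'meat', 'opportunity']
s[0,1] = 'moment'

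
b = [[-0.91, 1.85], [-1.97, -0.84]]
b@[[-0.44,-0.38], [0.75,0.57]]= [[1.79,1.40], [0.24,0.27]]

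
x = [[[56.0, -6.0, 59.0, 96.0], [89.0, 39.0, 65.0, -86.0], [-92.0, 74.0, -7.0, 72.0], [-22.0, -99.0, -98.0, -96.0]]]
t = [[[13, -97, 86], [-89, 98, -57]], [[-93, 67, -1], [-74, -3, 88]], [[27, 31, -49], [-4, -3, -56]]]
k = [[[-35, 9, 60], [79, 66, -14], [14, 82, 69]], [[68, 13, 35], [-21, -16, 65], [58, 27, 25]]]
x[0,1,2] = 65.0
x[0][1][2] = 65.0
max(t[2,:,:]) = 31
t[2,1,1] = -3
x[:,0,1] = [-6.0]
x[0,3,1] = -99.0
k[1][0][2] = 35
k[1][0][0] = 68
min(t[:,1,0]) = -89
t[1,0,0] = -93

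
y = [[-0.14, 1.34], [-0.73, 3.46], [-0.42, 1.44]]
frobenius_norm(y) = 4.07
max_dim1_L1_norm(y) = 4.19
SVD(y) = [[0.33,-0.77], [0.87,0.02], [0.37,0.64]] @ diag([4.066607182894285, 0.18001672153611445]) @ [[-0.21, 0.98], [-0.98, -0.21]]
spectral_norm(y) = 4.07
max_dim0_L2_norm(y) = 3.98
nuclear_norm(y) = 4.25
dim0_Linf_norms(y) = [0.73, 3.46]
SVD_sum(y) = [[-0.28,1.31], [-0.73,3.46], [-0.31,1.46]] + [[0.14, 0.03], [-0.0, -0.0], [-0.11, -0.02]]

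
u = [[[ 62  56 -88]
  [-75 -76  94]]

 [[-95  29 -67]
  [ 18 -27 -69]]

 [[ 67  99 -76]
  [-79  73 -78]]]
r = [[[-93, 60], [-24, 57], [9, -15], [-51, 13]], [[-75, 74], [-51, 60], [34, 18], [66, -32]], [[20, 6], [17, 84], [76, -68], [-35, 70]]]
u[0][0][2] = -88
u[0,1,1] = -76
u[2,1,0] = -79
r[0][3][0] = -51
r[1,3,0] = 66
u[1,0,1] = 29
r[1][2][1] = 18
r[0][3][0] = -51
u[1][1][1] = -27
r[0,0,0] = -93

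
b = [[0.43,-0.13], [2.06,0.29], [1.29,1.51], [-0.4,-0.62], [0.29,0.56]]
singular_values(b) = [2.83, 1.18]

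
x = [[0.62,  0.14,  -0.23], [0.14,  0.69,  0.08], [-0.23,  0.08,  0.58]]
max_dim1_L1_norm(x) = 0.99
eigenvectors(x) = [[-0.65, 0.76, -0.06], [0.38, 0.39, 0.84], [-0.66, -0.52, 0.54]]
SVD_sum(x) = [[0.49, 0.25, -0.34], [0.25, 0.13, -0.18], [-0.34, -0.18, 0.23]] + [[0.0, -0.04, -0.03], [-0.04, 0.51, 0.33], [-0.03, 0.33, 0.21]] + [[0.13, -0.08, 0.13], [-0.08, 0.04, -0.08], [0.13, -0.08, 0.13]]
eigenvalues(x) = [0.31, 0.85, 0.73]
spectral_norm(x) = 0.85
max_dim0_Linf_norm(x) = 0.69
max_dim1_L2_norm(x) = 0.71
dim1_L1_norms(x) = [0.99, 0.91, 0.89]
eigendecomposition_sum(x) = [[0.13, -0.08, 0.13], [-0.08, 0.04, -0.08], [0.13, -0.08, 0.13]] + [[0.49, 0.25, -0.34], [0.25, 0.13, -0.18], [-0.34, -0.18, 0.23]] + [[0.0, -0.04, -0.03], [-0.04, 0.51, 0.33], [-0.03, 0.33, 0.21]]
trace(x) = 1.89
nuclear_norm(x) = 1.89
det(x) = 0.19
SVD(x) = [[-0.76, -0.06, -0.65], [-0.39, 0.84, 0.38], [0.52, 0.54, -0.66]] @ diag([0.852166033464841, 0.7310058565751493, 0.3068281099600098]) @ [[-0.76, -0.39, 0.52], [-0.06, 0.84, 0.54], [-0.65, 0.38, -0.66]]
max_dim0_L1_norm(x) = 0.99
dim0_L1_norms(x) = [0.99, 0.91, 0.89]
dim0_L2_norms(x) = [0.68, 0.71, 0.63]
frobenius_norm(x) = 1.16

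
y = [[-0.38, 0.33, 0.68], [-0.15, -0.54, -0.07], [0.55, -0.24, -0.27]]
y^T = [[-0.38, -0.15, 0.55],[0.33, -0.54, -0.24],[0.68, -0.07, -0.27]]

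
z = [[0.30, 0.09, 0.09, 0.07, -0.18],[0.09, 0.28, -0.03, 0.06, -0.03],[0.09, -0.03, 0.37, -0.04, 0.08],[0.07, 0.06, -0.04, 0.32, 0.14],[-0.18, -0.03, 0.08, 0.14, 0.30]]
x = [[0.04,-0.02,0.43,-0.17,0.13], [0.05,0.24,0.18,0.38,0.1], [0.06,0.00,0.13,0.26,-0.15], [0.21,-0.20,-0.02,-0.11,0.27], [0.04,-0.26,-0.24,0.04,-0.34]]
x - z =[[-0.26, -0.11, 0.34, -0.24, 0.31], [-0.04, -0.04, 0.21, 0.32, 0.13], [-0.03, 0.03, -0.24, 0.30, -0.23], [0.14, -0.26, 0.02, -0.43, 0.13], [0.22, -0.23, -0.32, -0.1, -0.64]]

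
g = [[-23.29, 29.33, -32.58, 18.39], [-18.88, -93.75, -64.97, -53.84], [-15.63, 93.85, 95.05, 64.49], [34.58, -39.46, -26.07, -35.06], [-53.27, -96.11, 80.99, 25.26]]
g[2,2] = 95.05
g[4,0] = -53.27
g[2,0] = -15.63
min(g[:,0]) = -53.27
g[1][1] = -93.75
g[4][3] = 25.26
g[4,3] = 25.26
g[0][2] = -32.58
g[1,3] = -53.84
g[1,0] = -18.88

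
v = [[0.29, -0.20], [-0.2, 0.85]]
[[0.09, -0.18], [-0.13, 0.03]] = v @ [[0.26, -0.70],[-0.09, -0.13]]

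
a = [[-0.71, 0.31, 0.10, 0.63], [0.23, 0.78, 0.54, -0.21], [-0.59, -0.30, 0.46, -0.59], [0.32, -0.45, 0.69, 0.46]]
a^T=[[-0.71, 0.23, -0.59, 0.32], [0.31, 0.78, -0.3, -0.45], [0.1, 0.54, 0.46, 0.69], [0.63, -0.21, -0.59, 0.46]]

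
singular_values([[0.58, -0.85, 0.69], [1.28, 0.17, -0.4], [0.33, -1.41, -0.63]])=[1.81, 1.28, 0.97]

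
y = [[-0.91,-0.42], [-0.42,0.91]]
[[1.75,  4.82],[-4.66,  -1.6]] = y @ [[0.36, -3.7], [-4.95, -3.47]]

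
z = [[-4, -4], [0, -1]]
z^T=[[-4, 0], [-4, -1]]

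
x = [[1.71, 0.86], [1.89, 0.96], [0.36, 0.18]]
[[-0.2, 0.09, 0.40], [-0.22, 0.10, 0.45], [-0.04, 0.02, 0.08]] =x@[[-0.08,-0.15,0.01], [-0.07,0.40,0.45]]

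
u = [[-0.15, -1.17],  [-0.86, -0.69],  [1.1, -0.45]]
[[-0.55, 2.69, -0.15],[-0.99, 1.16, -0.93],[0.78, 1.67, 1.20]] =u @ [[0.86, 0.55, 1.09], [0.36, -2.37, -0.01]]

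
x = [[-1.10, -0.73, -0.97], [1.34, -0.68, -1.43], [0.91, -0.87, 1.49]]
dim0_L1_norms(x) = [3.35, 2.28, 3.89]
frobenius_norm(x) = 3.29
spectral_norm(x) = 2.32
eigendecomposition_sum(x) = [[(-0.53+0.68j), (-0.41-0.41j), (-0.35-0.15j)], [(0.74+0.7j), (-0.53+0.44j), (-0.22+0.4j)], [0.35+0.17j, (-0.14+0.22j), (-0.03+0.17j)]] + [[-0.53-0.68j, -0.41+0.41j, -0.35+0.15j], [(0.74-0.7j), (-0.53-0.44j), (-0.22-0.4j)], [(0.35-0.17j), -0.14-0.22j, -0.03-0.17j]] + [[-0.04-0.00j, 0.10-0.00j, (-0.26+0j)],[(-0.14-0j), (0.38-0j), -1.00+0.00j],[0.21+0.00j, (-0.59+0j), (1.56-0j)]]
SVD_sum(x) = [[-0.38, -0.03, -1.21], [-0.29, -0.03, -0.94], [0.50, 0.05, 1.59]] + [[-0.38, 0.17, 0.11], [1.61, -0.7, -0.48], [0.66, -0.29, -0.2]] + [[-0.34, -0.86, 0.13], [0.02, 0.05, -0.01], [-0.25, -0.63, 0.09]]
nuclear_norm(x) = 5.50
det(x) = 5.42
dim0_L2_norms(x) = [1.96, 1.32, 2.28]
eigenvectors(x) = [[(-0.06-0.62j), -0.06+0.62j, -0.14+0.00j], [(-0.73+0j), (-0.73-0j), -0.54+0.00j], [(-0.27+0.08j), (-0.27-0.08j), 0.83+0.00j]]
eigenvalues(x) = [(-1.09+1.29j), (-1.09-1.29j), (1.9+0j)]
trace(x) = -0.29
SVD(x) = [[0.55, -0.21, 0.81], [0.42, 0.90, -0.05], [-0.72, 0.37, 0.59]] @ diag([2.3184041274915166, 2.0186876511405663, 1.158318811365372]) @ [[-0.3, -0.03, -0.95], [0.88, -0.39, -0.26], [-0.36, -0.92, 0.14]]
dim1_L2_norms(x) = [1.64, 2.07, 1.95]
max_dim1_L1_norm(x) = 3.45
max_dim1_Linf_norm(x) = 1.49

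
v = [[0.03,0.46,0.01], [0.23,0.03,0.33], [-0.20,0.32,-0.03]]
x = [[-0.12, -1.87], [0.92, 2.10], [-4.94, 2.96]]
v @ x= [[0.37, 0.94],[-1.63, 0.61],[0.47, 0.96]]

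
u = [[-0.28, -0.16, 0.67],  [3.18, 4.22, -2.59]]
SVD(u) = [[-0.1, 1.0], [1.0, 0.1]] @ diag([5.911489549524239, 0.48589227804698193]) @ [[0.54, 0.71, -0.45], [0.05, 0.5, 0.86]]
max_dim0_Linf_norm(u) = 4.22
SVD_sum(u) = [[-0.3, -0.40, 0.25], [3.18, 4.2, -2.63]] + [[0.02,0.24,0.42],[0.00,0.02,0.04]]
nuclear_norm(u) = 6.40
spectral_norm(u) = 5.91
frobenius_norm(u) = 5.93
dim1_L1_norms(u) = [1.11, 9.99]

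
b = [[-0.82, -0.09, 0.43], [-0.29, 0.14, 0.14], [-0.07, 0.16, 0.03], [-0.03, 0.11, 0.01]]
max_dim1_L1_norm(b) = 1.34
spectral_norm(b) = 0.98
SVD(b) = [[-0.94, 0.26, -0.19], [-0.32, -0.58, 0.72], [-0.07, -0.64, -0.66], [-0.03, -0.43, -0.11]] @ diag([0.9839772724100683, 0.2549088978815579, 0.0031907932009532106]) @ [[0.89, 0.03, -0.46], [0.04, -1.0, 0.03], [-0.46, -0.05, -0.89]]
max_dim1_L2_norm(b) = 0.93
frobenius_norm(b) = 1.02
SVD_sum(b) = [[-0.82, -0.02, 0.43], [-0.28, -0.01, 0.15], [-0.06, -0.0, 0.03], [-0.03, -0.0, 0.01]] + [[0.00, -0.07, 0.00], [-0.01, 0.15, -0.00], [-0.01, 0.16, -0.0], [-0.0, 0.11, -0.0]] + [[0.00,0.0,0.00], [-0.00,-0.00,-0.00], [0.00,0.00,0.00], [0.0,0.00,0.00]]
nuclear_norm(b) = 1.24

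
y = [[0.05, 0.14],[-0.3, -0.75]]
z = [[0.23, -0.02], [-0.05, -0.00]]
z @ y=[[0.02, 0.05], [-0.0, -0.01]]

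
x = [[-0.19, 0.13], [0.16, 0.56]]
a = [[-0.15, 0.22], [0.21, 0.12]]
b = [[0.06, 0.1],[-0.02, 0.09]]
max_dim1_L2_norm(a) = 0.27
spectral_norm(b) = 0.14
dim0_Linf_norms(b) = [0.06, 0.1]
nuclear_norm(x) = 0.80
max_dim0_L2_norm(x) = 0.57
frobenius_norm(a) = 0.36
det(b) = 0.01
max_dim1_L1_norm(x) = 0.72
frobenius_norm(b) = 0.15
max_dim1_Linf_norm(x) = 0.56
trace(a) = -0.03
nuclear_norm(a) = 0.51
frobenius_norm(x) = 0.63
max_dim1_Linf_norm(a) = 0.22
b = a @ x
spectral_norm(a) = 0.27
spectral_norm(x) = 0.59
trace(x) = 0.37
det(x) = -0.13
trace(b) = 0.15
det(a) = -0.06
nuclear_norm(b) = 0.19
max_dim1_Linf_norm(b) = 0.1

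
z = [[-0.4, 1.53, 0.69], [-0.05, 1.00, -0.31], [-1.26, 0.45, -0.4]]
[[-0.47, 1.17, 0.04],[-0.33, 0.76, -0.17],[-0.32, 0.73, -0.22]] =z @ [[0.13, -0.30, 0.06],[-0.3, 0.72, -0.08],[0.06, -0.08, 0.27]]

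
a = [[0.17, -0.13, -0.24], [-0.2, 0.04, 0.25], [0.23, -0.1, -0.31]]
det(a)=0.000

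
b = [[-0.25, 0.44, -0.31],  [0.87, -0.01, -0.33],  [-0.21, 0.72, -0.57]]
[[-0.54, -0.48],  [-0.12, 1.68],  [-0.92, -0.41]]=b @ [[-0.05, 1.8], [-1.09, -0.31], [0.25, -0.33]]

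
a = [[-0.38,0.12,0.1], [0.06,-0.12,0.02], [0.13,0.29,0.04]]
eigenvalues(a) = [-0.42, 0.11, -0.15]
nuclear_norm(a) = 0.81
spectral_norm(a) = 0.42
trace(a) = -0.46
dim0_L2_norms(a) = [0.41, 0.34, 0.11]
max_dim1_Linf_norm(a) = 0.38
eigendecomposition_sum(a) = [[-0.39, 0.08, 0.08], [0.07, -0.01, -0.02], [0.06, -0.01, -0.01]] + [[0.01, 0.03, 0.02], [0.01, 0.02, 0.01], [0.04, 0.13, 0.09]] + [[0.0, 0.01, -0.0], [-0.02, -0.12, 0.02], [0.03, 0.18, -0.03]]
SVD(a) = [[-0.98,0.01,0.22], [0.21,-0.28,0.94], [0.07,0.96,0.27]] @ diag([0.4206447129657647, 0.33178765278584005, 0.052678068613152815]) @ [[0.93, -0.29, -0.22], [0.32, 0.94, 0.10], [0.17, -0.16, 0.97]]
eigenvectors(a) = [[0.97, -0.23, 0.06], [-0.18, -0.14, -0.57], [-0.16, -0.96, 0.82]]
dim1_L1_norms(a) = [0.6, 0.2, 0.46]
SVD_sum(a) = [[-0.38, 0.12, 0.09], [0.08, -0.03, -0.02], [0.03, -0.01, -0.01]] + [[0.00, 0.0, 0.00], [-0.03, -0.09, -0.01], [0.10, 0.30, 0.03]] + [[0.0, -0.0, 0.01], [0.01, -0.01, 0.05], [0.0, -0.0, 0.01]]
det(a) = 0.01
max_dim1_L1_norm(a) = 0.6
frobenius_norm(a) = 0.54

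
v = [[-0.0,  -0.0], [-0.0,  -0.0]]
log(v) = [[-46.05, -0.0], [0.00, -46.05]]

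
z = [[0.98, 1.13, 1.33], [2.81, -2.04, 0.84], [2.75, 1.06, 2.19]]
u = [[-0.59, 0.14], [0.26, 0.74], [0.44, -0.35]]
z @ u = [[0.30,0.51], [-1.82,-1.41], [-0.38,0.40]]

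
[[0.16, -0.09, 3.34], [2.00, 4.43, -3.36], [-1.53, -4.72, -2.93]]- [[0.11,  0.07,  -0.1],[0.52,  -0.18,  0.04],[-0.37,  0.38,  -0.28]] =[[0.05, -0.16, 3.44],[1.48, 4.61, -3.40],[-1.16, -5.1, -2.65]]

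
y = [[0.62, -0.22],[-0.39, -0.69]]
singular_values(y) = [0.81, 0.63]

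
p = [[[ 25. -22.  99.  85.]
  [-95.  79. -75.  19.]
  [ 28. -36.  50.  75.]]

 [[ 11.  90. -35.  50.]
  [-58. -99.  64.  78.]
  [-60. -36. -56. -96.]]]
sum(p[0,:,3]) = 179.0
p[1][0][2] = -35.0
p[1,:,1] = [90.0, -99.0, -36.0]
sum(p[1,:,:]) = -147.0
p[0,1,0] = -95.0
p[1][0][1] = 90.0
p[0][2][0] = 28.0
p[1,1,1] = -99.0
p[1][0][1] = 90.0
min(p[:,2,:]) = -96.0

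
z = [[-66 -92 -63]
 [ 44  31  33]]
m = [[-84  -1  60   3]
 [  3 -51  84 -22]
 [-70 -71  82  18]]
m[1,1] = -51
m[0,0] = -84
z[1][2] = 33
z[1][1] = 31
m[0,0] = -84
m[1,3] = -22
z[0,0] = -66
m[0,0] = -84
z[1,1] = 31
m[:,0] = [-84, 3, -70]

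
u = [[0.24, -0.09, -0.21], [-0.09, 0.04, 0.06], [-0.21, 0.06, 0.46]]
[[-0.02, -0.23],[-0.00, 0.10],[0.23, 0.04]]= u@[[0.92, -1.46], [0.77, 0.09], [0.81, -0.59]]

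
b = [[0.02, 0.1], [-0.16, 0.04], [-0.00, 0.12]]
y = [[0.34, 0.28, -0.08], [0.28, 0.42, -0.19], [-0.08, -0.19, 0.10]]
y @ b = [[-0.04, 0.04], [-0.06, 0.02], [0.03, -0.00]]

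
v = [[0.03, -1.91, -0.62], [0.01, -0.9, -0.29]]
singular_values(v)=[2.22, 0.0]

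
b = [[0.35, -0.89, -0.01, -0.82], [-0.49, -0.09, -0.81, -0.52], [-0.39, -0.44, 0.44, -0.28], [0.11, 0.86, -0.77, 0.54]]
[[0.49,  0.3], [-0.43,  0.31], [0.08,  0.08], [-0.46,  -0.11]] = b @ [[0.50, -0.1], [-0.35, -0.36], [0.27, -0.28], [-0.01, -0.01]]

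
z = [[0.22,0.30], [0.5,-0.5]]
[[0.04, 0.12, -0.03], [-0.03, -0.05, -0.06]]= z@[[0.05, 0.17, -0.12],[0.11, 0.27, -0.01]]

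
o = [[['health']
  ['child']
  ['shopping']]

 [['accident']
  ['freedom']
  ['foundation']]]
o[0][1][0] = 'child'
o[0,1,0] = 'child'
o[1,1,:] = ['freedom']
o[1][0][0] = 'accident'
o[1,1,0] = 'freedom'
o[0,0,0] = 'health'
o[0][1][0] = 'child'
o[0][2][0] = 'shopping'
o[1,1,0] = 'freedom'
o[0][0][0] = 'health'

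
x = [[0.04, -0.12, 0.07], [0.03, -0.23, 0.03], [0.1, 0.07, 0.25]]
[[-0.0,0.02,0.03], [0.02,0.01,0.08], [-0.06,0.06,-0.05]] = x @ [[-0.18, 0.30, 0.11], [-0.11, 0.03, -0.33], [-0.12, 0.12, -0.14]]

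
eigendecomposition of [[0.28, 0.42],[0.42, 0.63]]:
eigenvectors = [[-0.83, -0.55],[0.55, -0.83]]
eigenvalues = [0.0, 0.91]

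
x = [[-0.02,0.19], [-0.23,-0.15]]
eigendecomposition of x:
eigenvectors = [[-0.21-0.64j,(-0.21+0.64j)],  [0.74+0.00j,(0.74-0j)]]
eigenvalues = [(-0.08+0.2j), (-0.08-0.2j)]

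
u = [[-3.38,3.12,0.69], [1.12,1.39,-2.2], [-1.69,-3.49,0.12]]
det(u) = 35.49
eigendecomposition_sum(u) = [[(0.22+0j), (0.81+0j), (-0.42-0j)],  [(0.67+0j), (2.49+0j), -1.28-0.00j],  [(-0.69+0j), -2.57-0.00j, (1.32+0j)]] + [[-1.80-3.34j, 1.16+7.42j, 0.55+6.13j], [0.23-0.19j, -0.55+0.21j, (-0.46+0.14j)], [(-0.5-2.11j), (-0.46+4.27j), (-0.6+3.47j)]] + [[-1.80+3.34j, (1.16-7.42j), (0.55-6.13j)], [0.23+0.19j, (-0.55-0.21j), -0.46-0.14j], [(-0.5+2.11j), -0.46-4.27j, (-0.6-3.47j)]]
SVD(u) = [[-0.81,-0.55,-0.19], [-0.18,0.56,-0.81], [0.55,-0.62,-0.55]] @ diag([4.987555811605557, 4.102044653945966, 1.7347958620981678]) @ [[0.32, -0.95, -0.02],[0.86, 0.30, -0.41],[0.39, 0.12, 0.91]]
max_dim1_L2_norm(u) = 4.65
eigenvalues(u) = [(4.03+0j), (-2.95+0.34j), (-2.95-0.34j)]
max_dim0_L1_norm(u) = 8.0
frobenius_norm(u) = 6.69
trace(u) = -1.87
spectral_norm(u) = 4.99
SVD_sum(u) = [[-1.31, 3.84, 0.08], [-0.29, 0.86, 0.02], [0.89, -2.61, -0.05]] + [[-1.94, -0.68, 0.92], [1.97, 0.69, -0.93], [-2.2, -0.77, 1.05]] + [[-0.13, -0.04, -0.31], [-0.55, -0.16, -1.28], [-0.38, -0.11, -0.88]]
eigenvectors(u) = [[0.22+0.00j, (0.87+0j), (0.87-0j)], [(0.68+0j), (0.01+0.07j), (0.01-0.07j)], [-0.70+0.00j, (0.48+0.13j), 0.48-0.13j]]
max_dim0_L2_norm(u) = 4.88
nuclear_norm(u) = 10.82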